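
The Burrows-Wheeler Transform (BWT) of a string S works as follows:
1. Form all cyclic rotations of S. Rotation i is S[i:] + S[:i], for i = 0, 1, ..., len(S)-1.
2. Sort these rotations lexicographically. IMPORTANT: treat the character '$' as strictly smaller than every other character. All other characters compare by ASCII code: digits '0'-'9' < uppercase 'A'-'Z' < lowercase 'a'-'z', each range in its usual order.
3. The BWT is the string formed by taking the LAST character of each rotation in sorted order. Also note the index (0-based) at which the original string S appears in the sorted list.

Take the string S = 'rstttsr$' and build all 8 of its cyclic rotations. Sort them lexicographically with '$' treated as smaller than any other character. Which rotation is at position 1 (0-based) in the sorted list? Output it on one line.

Answer: r$rsttts

Derivation:
All 8 rotations (rotation i = S[i:]+S[:i]):
  rot[0] = rstttsr$
  rot[1] = stttsr$r
  rot[2] = tttsr$rs
  rot[3] = ttsr$rst
  rot[4] = tsr$rstt
  rot[5] = sr$rsttt
  rot[6] = r$rsttts
  rot[7] = $rstttsr
Sorted (with $ < everything):
  sorted[0] = $rstttsr
  sorted[1] = r$rsttts
  sorted[2] = rstttsr$
  sorted[3] = sr$rsttt
  sorted[4] = stttsr$r
  sorted[5] = tsr$rstt
  sorted[6] = ttsr$rst
  sorted[7] = tttsr$rs
sorted[1] = r$rsttts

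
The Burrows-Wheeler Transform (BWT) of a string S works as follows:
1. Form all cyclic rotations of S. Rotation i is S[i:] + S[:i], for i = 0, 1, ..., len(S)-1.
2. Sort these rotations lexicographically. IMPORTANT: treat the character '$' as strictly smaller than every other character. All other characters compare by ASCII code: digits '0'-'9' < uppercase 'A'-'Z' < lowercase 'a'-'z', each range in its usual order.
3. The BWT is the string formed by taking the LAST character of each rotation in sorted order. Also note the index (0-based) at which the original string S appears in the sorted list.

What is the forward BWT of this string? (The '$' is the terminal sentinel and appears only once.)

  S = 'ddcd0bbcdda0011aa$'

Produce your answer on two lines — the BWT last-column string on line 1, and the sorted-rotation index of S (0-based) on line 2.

Answer: aa0d01ad10bdbcddc$
17

Derivation:
All 18 rotations (rotation i = S[i:]+S[:i]):
  rot[0] = ddcd0bbcdda0011aa$
  rot[1] = dcd0bbcdda0011aa$d
  rot[2] = cd0bbcdda0011aa$dd
  rot[3] = d0bbcdda0011aa$ddc
  rot[4] = 0bbcdda0011aa$ddcd
  rot[5] = bbcdda0011aa$ddcd0
  rot[6] = bcdda0011aa$ddcd0b
  rot[7] = cdda0011aa$ddcd0bb
  rot[8] = dda0011aa$ddcd0bbc
  rot[9] = da0011aa$ddcd0bbcd
  rot[10] = a0011aa$ddcd0bbcdd
  rot[11] = 0011aa$ddcd0bbcdda
  rot[12] = 011aa$ddcd0bbcdda0
  rot[13] = 11aa$ddcd0bbcdda00
  rot[14] = 1aa$ddcd0bbcdda001
  rot[15] = aa$ddcd0bbcdda0011
  rot[16] = a$ddcd0bbcdda0011a
  rot[17] = $ddcd0bbcdda0011aa
Sorted (with $ < everything):
  sorted[0] = $ddcd0bbcdda0011aa  (last char: 'a')
  sorted[1] = 0011aa$ddcd0bbcdda  (last char: 'a')
  sorted[2] = 011aa$ddcd0bbcdda0  (last char: '0')
  sorted[3] = 0bbcdda0011aa$ddcd  (last char: 'd')
  sorted[4] = 11aa$ddcd0bbcdda00  (last char: '0')
  sorted[5] = 1aa$ddcd0bbcdda001  (last char: '1')
  sorted[6] = a$ddcd0bbcdda0011a  (last char: 'a')
  sorted[7] = a0011aa$ddcd0bbcdd  (last char: 'd')
  sorted[8] = aa$ddcd0bbcdda0011  (last char: '1')
  sorted[9] = bbcdda0011aa$ddcd0  (last char: '0')
  sorted[10] = bcdda0011aa$ddcd0b  (last char: 'b')
  sorted[11] = cd0bbcdda0011aa$dd  (last char: 'd')
  sorted[12] = cdda0011aa$ddcd0bb  (last char: 'b')
  sorted[13] = d0bbcdda0011aa$ddc  (last char: 'c')
  sorted[14] = da0011aa$ddcd0bbcd  (last char: 'd')
  sorted[15] = dcd0bbcdda0011aa$d  (last char: 'd')
  sorted[16] = dda0011aa$ddcd0bbc  (last char: 'c')
  sorted[17] = ddcd0bbcdda0011aa$  (last char: '$')
Last column: aa0d01ad10bdbcddc$
Original string S is at sorted index 17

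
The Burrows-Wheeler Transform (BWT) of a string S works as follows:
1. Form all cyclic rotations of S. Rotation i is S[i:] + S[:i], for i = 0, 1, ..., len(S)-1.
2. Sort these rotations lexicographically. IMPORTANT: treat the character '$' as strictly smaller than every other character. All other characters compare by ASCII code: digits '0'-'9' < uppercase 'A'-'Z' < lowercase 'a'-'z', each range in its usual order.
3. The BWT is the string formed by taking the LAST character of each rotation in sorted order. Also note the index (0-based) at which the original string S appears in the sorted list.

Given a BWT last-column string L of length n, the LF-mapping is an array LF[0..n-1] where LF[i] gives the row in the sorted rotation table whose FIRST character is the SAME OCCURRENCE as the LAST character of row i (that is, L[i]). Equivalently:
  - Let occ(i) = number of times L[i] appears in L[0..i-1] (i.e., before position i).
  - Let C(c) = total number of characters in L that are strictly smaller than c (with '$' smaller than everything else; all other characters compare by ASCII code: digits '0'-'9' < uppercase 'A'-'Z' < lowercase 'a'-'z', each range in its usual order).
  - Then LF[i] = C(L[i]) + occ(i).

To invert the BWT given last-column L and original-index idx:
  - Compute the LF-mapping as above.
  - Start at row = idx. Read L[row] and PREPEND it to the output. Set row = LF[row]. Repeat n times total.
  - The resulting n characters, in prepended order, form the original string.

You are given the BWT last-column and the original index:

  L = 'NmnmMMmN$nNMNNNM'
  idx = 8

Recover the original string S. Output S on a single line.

Answer: NmMmMMnNmNNNnMN$

Derivation:
LF mapping: 5 11 14 12 1 2 13 6 0 15 7 3 8 9 10 4
Walk LF starting at row 8, prepending L[row]:
  step 1: row=8, L[8]='$', prepend. Next row=LF[8]=0
  step 2: row=0, L[0]='N', prepend. Next row=LF[0]=5
  step 3: row=5, L[5]='M', prepend. Next row=LF[5]=2
  step 4: row=2, L[2]='n', prepend. Next row=LF[2]=14
  step 5: row=14, L[14]='N', prepend. Next row=LF[14]=10
  step 6: row=10, L[10]='N', prepend. Next row=LF[10]=7
  step 7: row=7, L[7]='N', prepend. Next row=LF[7]=6
  step 8: row=6, L[6]='m', prepend. Next row=LF[6]=13
  step 9: row=13, L[13]='N', prepend. Next row=LF[13]=9
  step 10: row=9, L[9]='n', prepend. Next row=LF[9]=15
  step 11: row=15, L[15]='M', prepend. Next row=LF[15]=4
  step 12: row=4, L[4]='M', prepend. Next row=LF[4]=1
  step 13: row=1, L[1]='m', prepend. Next row=LF[1]=11
  step 14: row=11, L[11]='M', prepend. Next row=LF[11]=3
  step 15: row=3, L[3]='m', prepend. Next row=LF[3]=12
  step 16: row=12, L[12]='N', prepend. Next row=LF[12]=8
Reversed output: NmMmMMnNmNNNnMN$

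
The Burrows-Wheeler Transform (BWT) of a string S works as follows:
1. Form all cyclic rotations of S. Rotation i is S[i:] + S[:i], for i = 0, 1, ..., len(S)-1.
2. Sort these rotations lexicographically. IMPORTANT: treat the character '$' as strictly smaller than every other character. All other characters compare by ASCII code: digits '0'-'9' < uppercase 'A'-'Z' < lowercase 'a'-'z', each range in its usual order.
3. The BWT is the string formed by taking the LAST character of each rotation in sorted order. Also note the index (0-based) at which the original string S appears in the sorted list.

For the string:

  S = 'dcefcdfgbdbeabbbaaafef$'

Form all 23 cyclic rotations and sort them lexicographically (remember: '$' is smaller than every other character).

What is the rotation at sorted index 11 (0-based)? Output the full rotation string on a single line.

All 23 rotations (rotation i = S[i:]+S[:i]):
  rot[0] = dcefcdfgbdbeabbbaaafef$
  rot[1] = cefcdfgbdbeabbbaaafef$d
  rot[2] = efcdfgbdbeabbbaaafef$dc
  rot[3] = fcdfgbdbeabbbaaafef$dce
  rot[4] = cdfgbdbeabbbaaafef$dcef
  rot[5] = dfgbdbeabbbaaafef$dcefc
  rot[6] = fgbdbeabbbaaafef$dcefcd
  rot[7] = gbdbeabbbaaafef$dcefcdf
  rot[8] = bdbeabbbaaafef$dcefcdfg
  rot[9] = dbeabbbaaafef$dcefcdfgb
  rot[10] = beabbbaaafef$dcefcdfgbd
  rot[11] = eabbbaaafef$dcefcdfgbdb
  rot[12] = abbbaaafef$dcefcdfgbdbe
  rot[13] = bbbaaafef$dcefcdfgbdbea
  rot[14] = bbaaafef$dcefcdfgbdbeab
  rot[15] = baaafef$dcefcdfgbdbeabb
  rot[16] = aaafef$dcefcdfgbdbeabbb
  rot[17] = aafef$dcefcdfgbdbeabbba
  rot[18] = afef$dcefcdfgbdbeabbbaa
  rot[19] = fef$dcefcdfgbdbeabbbaaa
  rot[20] = ef$dcefcdfgbdbeabbbaaaf
  rot[21] = f$dcefcdfgbdbeabbbaaafe
  rot[22] = $dcefcdfgbdbeabbbaaafef
Sorted (with $ < everything):
  sorted[0] = $dcefcdfgbdbeabbbaaafef
  sorted[1] = aaafef$dcefcdfgbdbeabbb
  sorted[2] = aafef$dcefcdfgbdbeabbba
  sorted[3] = abbbaaafef$dcefcdfgbdbe
  sorted[4] = afef$dcefcdfgbdbeabbbaa
  sorted[5] = baaafef$dcefcdfgbdbeabb
  sorted[6] = bbaaafef$dcefcdfgbdbeab
  sorted[7] = bbbaaafef$dcefcdfgbdbea
  sorted[8] = bdbeabbbaaafef$dcefcdfg
  sorted[9] = beabbbaaafef$dcefcdfgbd
  sorted[10] = cdfgbdbeabbbaaafef$dcef
  sorted[11] = cefcdfgbdbeabbbaaafef$d
  sorted[12] = dbeabbbaaafef$dcefcdfgb
  sorted[13] = dcefcdfgbdbeabbbaaafef$
  sorted[14] = dfgbdbeabbbaaafef$dcefc
  sorted[15] = eabbbaaafef$dcefcdfgbdb
  sorted[16] = ef$dcefcdfgbdbeabbbaaaf
  sorted[17] = efcdfgbdbeabbbaaafef$dc
  sorted[18] = f$dcefcdfgbdbeabbbaaafe
  sorted[19] = fcdfgbdbeabbbaaafef$dce
  sorted[20] = fef$dcefcdfgbdbeabbbaaa
  sorted[21] = fgbdbeabbbaaafef$dcefcd
  sorted[22] = gbdbeabbbaaafef$dcefcdf
sorted[11] = cefcdfgbdbeabbbaaafef$d

Answer: cefcdfgbdbeabbbaaafef$d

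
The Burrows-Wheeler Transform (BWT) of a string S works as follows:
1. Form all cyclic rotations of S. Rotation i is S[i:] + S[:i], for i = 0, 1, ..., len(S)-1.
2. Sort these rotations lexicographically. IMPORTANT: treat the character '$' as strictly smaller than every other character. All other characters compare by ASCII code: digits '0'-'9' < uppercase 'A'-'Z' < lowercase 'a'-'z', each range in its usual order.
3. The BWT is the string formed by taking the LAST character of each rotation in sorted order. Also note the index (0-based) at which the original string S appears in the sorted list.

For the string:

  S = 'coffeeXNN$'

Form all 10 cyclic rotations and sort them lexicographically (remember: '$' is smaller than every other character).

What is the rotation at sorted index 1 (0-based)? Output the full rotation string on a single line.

All 10 rotations (rotation i = S[i:]+S[:i]):
  rot[0] = coffeeXNN$
  rot[1] = offeeXNN$c
  rot[2] = ffeeXNN$co
  rot[3] = feeXNN$cof
  rot[4] = eeXNN$coff
  rot[5] = eXNN$coffe
  rot[6] = XNN$coffee
  rot[7] = NN$coffeeX
  rot[8] = N$coffeeXN
  rot[9] = $coffeeXNN
Sorted (with $ < everything):
  sorted[0] = $coffeeXNN
  sorted[1] = N$coffeeXN
  sorted[2] = NN$coffeeX
  sorted[3] = XNN$coffee
  sorted[4] = coffeeXNN$
  sorted[5] = eXNN$coffe
  sorted[6] = eeXNN$coff
  sorted[7] = feeXNN$cof
  sorted[8] = ffeeXNN$co
  sorted[9] = offeeXNN$c
sorted[1] = N$coffeeXN

Answer: N$coffeeXN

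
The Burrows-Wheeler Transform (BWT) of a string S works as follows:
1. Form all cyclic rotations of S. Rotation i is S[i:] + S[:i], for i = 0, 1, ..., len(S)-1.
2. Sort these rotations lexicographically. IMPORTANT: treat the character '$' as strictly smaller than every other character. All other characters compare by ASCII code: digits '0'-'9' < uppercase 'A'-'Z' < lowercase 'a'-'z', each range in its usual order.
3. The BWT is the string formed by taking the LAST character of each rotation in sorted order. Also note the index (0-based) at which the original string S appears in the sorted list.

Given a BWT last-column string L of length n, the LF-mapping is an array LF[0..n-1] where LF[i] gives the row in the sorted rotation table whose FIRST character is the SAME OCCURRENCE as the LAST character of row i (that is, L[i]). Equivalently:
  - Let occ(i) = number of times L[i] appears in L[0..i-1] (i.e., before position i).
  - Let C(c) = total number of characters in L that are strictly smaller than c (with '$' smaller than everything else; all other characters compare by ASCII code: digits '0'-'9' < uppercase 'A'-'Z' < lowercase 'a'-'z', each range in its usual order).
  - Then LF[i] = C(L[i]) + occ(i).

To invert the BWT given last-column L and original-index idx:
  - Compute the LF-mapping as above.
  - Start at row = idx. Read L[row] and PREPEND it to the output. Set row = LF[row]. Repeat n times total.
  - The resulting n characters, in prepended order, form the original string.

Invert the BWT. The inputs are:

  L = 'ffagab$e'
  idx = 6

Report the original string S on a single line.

Answer: faaegbf$

Derivation:
LF mapping: 5 6 1 7 2 3 0 4
Walk LF starting at row 6, prepending L[row]:
  step 1: row=6, L[6]='$', prepend. Next row=LF[6]=0
  step 2: row=0, L[0]='f', prepend. Next row=LF[0]=5
  step 3: row=5, L[5]='b', prepend. Next row=LF[5]=3
  step 4: row=3, L[3]='g', prepend. Next row=LF[3]=7
  step 5: row=7, L[7]='e', prepend. Next row=LF[7]=4
  step 6: row=4, L[4]='a', prepend. Next row=LF[4]=2
  step 7: row=2, L[2]='a', prepend. Next row=LF[2]=1
  step 8: row=1, L[1]='f', prepend. Next row=LF[1]=6
Reversed output: faaegbf$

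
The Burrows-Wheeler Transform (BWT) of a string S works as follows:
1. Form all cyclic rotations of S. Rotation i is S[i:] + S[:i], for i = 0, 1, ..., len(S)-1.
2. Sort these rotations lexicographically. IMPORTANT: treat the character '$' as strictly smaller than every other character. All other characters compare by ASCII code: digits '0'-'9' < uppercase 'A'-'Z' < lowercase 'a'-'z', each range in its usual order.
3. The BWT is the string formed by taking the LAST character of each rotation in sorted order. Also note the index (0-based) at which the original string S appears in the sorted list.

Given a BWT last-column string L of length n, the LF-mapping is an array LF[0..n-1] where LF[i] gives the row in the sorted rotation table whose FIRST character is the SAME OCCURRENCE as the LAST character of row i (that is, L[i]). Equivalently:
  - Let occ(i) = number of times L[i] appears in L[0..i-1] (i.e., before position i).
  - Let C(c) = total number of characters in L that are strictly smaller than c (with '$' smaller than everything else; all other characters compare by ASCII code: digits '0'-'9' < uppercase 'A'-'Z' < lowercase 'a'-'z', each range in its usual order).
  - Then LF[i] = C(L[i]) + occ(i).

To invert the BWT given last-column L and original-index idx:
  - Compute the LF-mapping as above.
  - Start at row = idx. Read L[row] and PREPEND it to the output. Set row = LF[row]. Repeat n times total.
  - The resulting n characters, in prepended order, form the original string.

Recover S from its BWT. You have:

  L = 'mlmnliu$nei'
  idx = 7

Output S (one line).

LF mapping: 6 4 7 8 5 2 10 0 9 1 3
Walk LF starting at row 7, prepending L[row]:
  step 1: row=7, L[7]='$', prepend. Next row=LF[7]=0
  step 2: row=0, L[0]='m', prepend. Next row=LF[0]=6
  step 3: row=6, L[6]='u', prepend. Next row=LF[6]=10
  step 4: row=10, L[10]='i', prepend. Next row=LF[10]=3
  step 5: row=3, L[3]='n', prepend. Next row=LF[3]=8
  step 6: row=8, L[8]='n', prepend. Next row=LF[8]=9
  step 7: row=9, L[9]='e', prepend. Next row=LF[9]=1
  step 8: row=1, L[1]='l', prepend. Next row=LF[1]=4
  step 9: row=4, L[4]='l', prepend. Next row=LF[4]=5
  step 10: row=5, L[5]='i', prepend. Next row=LF[5]=2
  step 11: row=2, L[2]='m', prepend. Next row=LF[2]=7
Reversed output: millennium$

Answer: millennium$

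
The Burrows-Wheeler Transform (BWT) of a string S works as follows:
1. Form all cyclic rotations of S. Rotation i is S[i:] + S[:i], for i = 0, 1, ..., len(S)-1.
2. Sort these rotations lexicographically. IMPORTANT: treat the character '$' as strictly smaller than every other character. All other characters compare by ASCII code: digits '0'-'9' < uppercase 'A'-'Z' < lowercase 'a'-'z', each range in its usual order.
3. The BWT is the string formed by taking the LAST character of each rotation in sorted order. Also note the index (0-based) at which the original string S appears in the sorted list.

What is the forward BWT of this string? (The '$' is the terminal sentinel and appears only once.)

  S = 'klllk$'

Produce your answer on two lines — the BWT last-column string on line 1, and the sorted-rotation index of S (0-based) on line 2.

All 6 rotations (rotation i = S[i:]+S[:i]):
  rot[0] = klllk$
  rot[1] = lllk$k
  rot[2] = llk$kl
  rot[3] = lk$kll
  rot[4] = k$klll
  rot[5] = $klllk
Sorted (with $ < everything):
  sorted[0] = $klllk  (last char: 'k')
  sorted[1] = k$klll  (last char: 'l')
  sorted[2] = klllk$  (last char: '$')
  sorted[3] = lk$kll  (last char: 'l')
  sorted[4] = llk$kl  (last char: 'l')
  sorted[5] = lllk$k  (last char: 'k')
Last column: kl$llk
Original string S is at sorted index 2

Answer: kl$llk
2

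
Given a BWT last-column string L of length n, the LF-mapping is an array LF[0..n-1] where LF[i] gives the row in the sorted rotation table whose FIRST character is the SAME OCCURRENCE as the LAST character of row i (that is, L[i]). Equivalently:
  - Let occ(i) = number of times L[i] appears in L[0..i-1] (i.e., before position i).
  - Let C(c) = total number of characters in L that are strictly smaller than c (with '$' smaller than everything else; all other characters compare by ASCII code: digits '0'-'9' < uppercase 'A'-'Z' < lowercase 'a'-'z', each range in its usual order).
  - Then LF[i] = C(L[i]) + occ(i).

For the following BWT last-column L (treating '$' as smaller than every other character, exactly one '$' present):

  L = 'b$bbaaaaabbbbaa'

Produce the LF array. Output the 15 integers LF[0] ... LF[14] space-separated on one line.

Answer: 8 0 9 10 1 2 3 4 5 11 12 13 14 6 7

Derivation:
Char counts: '$':1, 'a':7, 'b':7
C (first-col start): C('$')=0, C('a')=1, C('b')=8
L[0]='b': occ=0, LF[0]=C('b')+0=8+0=8
L[1]='$': occ=0, LF[1]=C('$')+0=0+0=0
L[2]='b': occ=1, LF[2]=C('b')+1=8+1=9
L[3]='b': occ=2, LF[3]=C('b')+2=8+2=10
L[4]='a': occ=0, LF[4]=C('a')+0=1+0=1
L[5]='a': occ=1, LF[5]=C('a')+1=1+1=2
L[6]='a': occ=2, LF[6]=C('a')+2=1+2=3
L[7]='a': occ=3, LF[7]=C('a')+3=1+3=4
L[8]='a': occ=4, LF[8]=C('a')+4=1+4=5
L[9]='b': occ=3, LF[9]=C('b')+3=8+3=11
L[10]='b': occ=4, LF[10]=C('b')+4=8+4=12
L[11]='b': occ=5, LF[11]=C('b')+5=8+5=13
L[12]='b': occ=6, LF[12]=C('b')+6=8+6=14
L[13]='a': occ=5, LF[13]=C('a')+5=1+5=6
L[14]='a': occ=6, LF[14]=C('a')+6=1+6=7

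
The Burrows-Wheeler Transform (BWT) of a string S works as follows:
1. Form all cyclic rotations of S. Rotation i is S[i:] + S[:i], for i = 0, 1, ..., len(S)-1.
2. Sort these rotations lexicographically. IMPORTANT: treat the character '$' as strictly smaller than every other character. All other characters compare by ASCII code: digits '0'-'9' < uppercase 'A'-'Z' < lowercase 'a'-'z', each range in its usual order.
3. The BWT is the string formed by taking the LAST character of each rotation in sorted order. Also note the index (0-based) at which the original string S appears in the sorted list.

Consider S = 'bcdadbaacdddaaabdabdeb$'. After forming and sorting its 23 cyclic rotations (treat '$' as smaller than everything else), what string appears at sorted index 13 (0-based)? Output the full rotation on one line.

All 23 rotations (rotation i = S[i:]+S[:i]):
  rot[0] = bcdadbaacdddaaabdabdeb$
  rot[1] = cdadbaacdddaaabdabdeb$b
  rot[2] = dadbaacdddaaabdabdeb$bc
  rot[3] = adbaacdddaaabdabdeb$bcd
  rot[4] = dbaacdddaaabdabdeb$bcda
  rot[5] = baacdddaaabdabdeb$bcdad
  rot[6] = aacdddaaabdabdeb$bcdadb
  rot[7] = acdddaaabdabdeb$bcdadba
  rot[8] = cdddaaabdabdeb$bcdadbaa
  rot[9] = dddaaabdabdeb$bcdadbaac
  rot[10] = ddaaabdabdeb$bcdadbaacd
  rot[11] = daaabdabdeb$bcdadbaacdd
  rot[12] = aaabdabdeb$bcdadbaacddd
  rot[13] = aabdabdeb$bcdadbaacddda
  rot[14] = abdabdeb$bcdadbaacdddaa
  rot[15] = bdabdeb$bcdadbaacdddaaa
  rot[16] = dabdeb$bcdadbaacdddaaab
  rot[17] = abdeb$bcdadbaacdddaaabd
  rot[18] = bdeb$bcdadbaacdddaaabda
  rot[19] = deb$bcdadbaacdddaaabdab
  rot[20] = eb$bcdadbaacdddaaabdabd
  rot[21] = b$bcdadbaacdddaaabdabde
  rot[22] = $bcdadbaacdddaaabdabdeb
Sorted (with $ < everything):
  sorted[0] = $bcdadbaacdddaaabdabdeb
  sorted[1] = aaabdabdeb$bcdadbaacddd
  sorted[2] = aabdabdeb$bcdadbaacddda
  sorted[3] = aacdddaaabdabdeb$bcdadb
  sorted[4] = abdabdeb$bcdadbaacdddaa
  sorted[5] = abdeb$bcdadbaacdddaaabd
  sorted[6] = acdddaaabdabdeb$bcdadba
  sorted[7] = adbaacdddaaabdabdeb$bcd
  sorted[8] = b$bcdadbaacdddaaabdabde
  sorted[9] = baacdddaaabdabdeb$bcdad
  sorted[10] = bcdadbaacdddaaabdabdeb$
  sorted[11] = bdabdeb$bcdadbaacdddaaa
  sorted[12] = bdeb$bcdadbaacdddaaabda
  sorted[13] = cdadbaacdddaaabdabdeb$b
  sorted[14] = cdddaaabdabdeb$bcdadbaa
  sorted[15] = daaabdabdeb$bcdadbaacdd
  sorted[16] = dabdeb$bcdadbaacdddaaab
  sorted[17] = dadbaacdddaaabdabdeb$bc
  sorted[18] = dbaacdddaaabdabdeb$bcda
  sorted[19] = ddaaabdabdeb$bcdadbaacd
  sorted[20] = dddaaabdabdeb$bcdadbaac
  sorted[21] = deb$bcdadbaacdddaaabdab
  sorted[22] = eb$bcdadbaacdddaaabdabd
sorted[13] = cdadbaacdddaaabdabdeb$b

Answer: cdadbaacdddaaabdabdeb$b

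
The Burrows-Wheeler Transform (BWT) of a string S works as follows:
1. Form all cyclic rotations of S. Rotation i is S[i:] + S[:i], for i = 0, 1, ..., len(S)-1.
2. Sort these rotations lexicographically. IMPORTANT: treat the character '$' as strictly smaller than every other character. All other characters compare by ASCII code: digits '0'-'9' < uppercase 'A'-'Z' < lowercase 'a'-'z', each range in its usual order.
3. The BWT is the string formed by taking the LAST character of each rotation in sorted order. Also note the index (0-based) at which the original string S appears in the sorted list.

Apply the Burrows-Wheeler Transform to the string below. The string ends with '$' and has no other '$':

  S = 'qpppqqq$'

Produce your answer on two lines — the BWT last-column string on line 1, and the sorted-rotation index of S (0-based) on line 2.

Answer: qqppq$qp
5

Derivation:
All 8 rotations (rotation i = S[i:]+S[:i]):
  rot[0] = qpppqqq$
  rot[1] = pppqqq$q
  rot[2] = ppqqq$qp
  rot[3] = pqqq$qpp
  rot[4] = qqq$qppp
  rot[5] = qq$qpppq
  rot[6] = q$qpppqq
  rot[7] = $qpppqqq
Sorted (with $ < everything):
  sorted[0] = $qpppqqq  (last char: 'q')
  sorted[1] = pppqqq$q  (last char: 'q')
  sorted[2] = ppqqq$qp  (last char: 'p')
  sorted[3] = pqqq$qpp  (last char: 'p')
  sorted[4] = q$qpppqq  (last char: 'q')
  sorted[5] = qpppqqq$  (last char: '$')
  sorted[6] = qq$qpppq  (last char: 'q')
  sorted[7] = qqq$qppp  (last char: 'p')
Last column: qqppq$qp
Original string S is at sorted index 5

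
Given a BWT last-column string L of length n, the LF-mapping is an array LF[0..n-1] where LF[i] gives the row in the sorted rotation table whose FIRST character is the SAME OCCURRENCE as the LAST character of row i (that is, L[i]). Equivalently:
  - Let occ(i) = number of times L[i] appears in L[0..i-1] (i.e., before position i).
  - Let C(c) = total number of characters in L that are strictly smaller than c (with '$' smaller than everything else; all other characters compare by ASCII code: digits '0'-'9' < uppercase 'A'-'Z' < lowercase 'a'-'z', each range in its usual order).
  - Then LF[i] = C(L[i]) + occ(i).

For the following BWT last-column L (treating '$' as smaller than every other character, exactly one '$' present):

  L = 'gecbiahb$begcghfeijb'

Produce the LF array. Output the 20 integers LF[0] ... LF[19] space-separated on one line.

Char counts: '$':1, 'a':1, 'b':4, 'c':2, 'e':3, 'f':1, 'g':3, 'h':2, 'i':2, 'j':1
C (first-col start): C('$')=0, C('a')=1, C('b')=2, C('c')=6, C('e')=8, C('f')=11, C('g')=12, C('h')=15, C('i')=17, C('j')=19
L[0]='g': occ=0, LF[0]=C('g')+0=12+0=12
L[1]='e': occ=0, LF[1]=C('e')+0=8+0=8
L[2]='c': occ=0, LF[2]=C('c')+0=6+0=6
L[3]='b': occ=0, LF[3]=C('b')+0=2+0=2
L[4]='i': occ=0, LF[4]=C('i')+0=17+0=17
L[5]='a': occ=0, LF[5]=C('a')+0=1+0=1
L[6]='h': occ=0, LF[6]=C('h')+0=15+0=15
L[7]='b': occ=1, LF[7]=C('b')+1=2+1=3
L[8]='$': occ=0, LF[8]=C('$')+0=0+0=0
L[9]='b': occ=2, LF[9]=C('b')+2=2+2=4
L[10]='e': occ=1, LF[10]=C('e')+1=8+1=9
L[11]='g': occ=1, LF[11]=C('g')+1=12+1=13
L[12]='c': occ=1, LF[12]=C('c')+1=6+1=7
L[13]='g': occ=2, LF[13]=C('g')+2=12+2=14
L[14]='h': occ=1, LF[14]=C('h')+1=15+1=16
L[15]='f': occ=0, LF[15]=C('f')+0=11+0=11
L[16]='e': occ=2, LF[16]=C('e')+2=8+2=10
L[17]='i': occ=1, LF[17]=C('i')+1=17+1=18
L[18]='j': occ=0, LF[18]=C('j')+0=19+0=19
L[19]='b': occ=3, LF[19]=C('b')+3=2+3=5

Answer: 12 8 6 2 17 1 15 3 0 4 9 13 7 14 16 11 10 18 19 5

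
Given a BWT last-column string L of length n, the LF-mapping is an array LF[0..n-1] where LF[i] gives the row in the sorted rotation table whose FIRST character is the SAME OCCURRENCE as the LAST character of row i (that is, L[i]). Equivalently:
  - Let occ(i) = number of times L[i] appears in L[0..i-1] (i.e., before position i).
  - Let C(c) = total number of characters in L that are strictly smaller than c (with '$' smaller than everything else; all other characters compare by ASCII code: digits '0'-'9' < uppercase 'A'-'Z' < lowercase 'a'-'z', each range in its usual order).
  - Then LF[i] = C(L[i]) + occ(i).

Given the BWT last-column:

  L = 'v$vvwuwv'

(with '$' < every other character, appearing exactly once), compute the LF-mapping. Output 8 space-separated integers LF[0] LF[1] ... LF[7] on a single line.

Char counts: '$':1, 'u':1, 'v':4, 'w':2
C (first-col start): C('$')=0, C('u')=1, C('v')=2, C('w')=6
L[0]='v': occ=0, LF[0]=C('v')+0=2+0=2
L[1]='$': occ=0, LF[1]=C('$')+0=0+0=0
L[2]='v': occ=1, LF[2]=C('v')+1=2+1=3
L[3]='v': occ=2, LF[3]=C('v')+2=2+2=4
L[4]='w': occ=0, LF[4]=C('w')+0=6+0=6
L[5]='u': occ=0, LF[5]=C('u')+0=1+0=1
L[6]='w': occ=1, LF[6]=C('w')+1=6+1=7
L[7]='v': occ=3, LF[7]=C('v')+3=2+3=5

Answer: 2 0 3 4 6 1 7 5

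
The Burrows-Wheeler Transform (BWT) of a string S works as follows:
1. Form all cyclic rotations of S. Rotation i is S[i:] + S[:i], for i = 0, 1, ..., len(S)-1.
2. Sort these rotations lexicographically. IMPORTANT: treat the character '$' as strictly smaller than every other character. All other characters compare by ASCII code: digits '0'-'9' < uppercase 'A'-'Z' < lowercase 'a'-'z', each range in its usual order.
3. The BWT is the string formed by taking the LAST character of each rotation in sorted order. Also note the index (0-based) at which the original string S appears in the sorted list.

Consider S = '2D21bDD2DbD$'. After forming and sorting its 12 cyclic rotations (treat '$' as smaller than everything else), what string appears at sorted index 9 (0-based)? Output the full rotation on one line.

Answer: DbD$2D21bDD2

Derivation:
All 12 rotations (rotation i = S[i:]+S[:i]):
  rot[0] = 2D21bDD2DbD$
  rot[1] = D21bDD2DbD$2
  rot[2] = 21bDD2DbD$2D
  rot[3] = 1bDD2DbD$2D2
  rot[4] = bDD2DbD$2D21
  rot[5] = DD2DbD$2D21b
  rot[6] = D2DbD$2D21bD
  rot[7] = 2DbD$2D21bDD
  rot[8] = DbD$2D21bDD2
  rot[9] = bD$2D21bDD2D
  rot[10] = D$2D21bDD2Db
  rot[11] = $2D21bDD2DbD
Sorted (with $ < everything):
  sorted[0] = $2D21bDD2DbD
  sorted[1] = 1bDD2DbD$2D2
  sorted[2] = 21bDD2DbD$2D
  sorted[3] = 2D21bDD2DbD$
  sorted[4] = 2DbD$2D21bDD
  sorted[5] = D$2D21bDD2Db
  sorted[6] = D21bDD2DbD$2
  sorted[7] = D2DbD$2D21bD
  sorted[8] = DD2DbD$2D21b
  sorted[9] = DbD$2D21bDD2
  sorted[10] = bD$2D21bDD2D
  sorted[11] = bDD2DbD$2D21
sorted[9] = DbD$2D21bDD2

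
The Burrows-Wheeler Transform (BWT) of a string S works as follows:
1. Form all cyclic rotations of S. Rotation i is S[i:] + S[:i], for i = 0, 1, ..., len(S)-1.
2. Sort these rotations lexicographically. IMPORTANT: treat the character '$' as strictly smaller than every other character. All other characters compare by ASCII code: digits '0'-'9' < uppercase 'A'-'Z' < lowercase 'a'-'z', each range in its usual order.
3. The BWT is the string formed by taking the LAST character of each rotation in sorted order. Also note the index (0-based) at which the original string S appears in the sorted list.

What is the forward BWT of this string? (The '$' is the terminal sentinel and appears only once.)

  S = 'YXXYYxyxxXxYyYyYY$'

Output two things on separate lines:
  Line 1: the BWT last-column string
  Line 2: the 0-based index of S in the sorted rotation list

All 18 rotations (rotation i = S[i:]+S[:i]):
  rot[0] = YXXYYxyxxXxYyYyYY$
  rot[1] = XXYYxyxxXxYyYyYY$Y
  rot[2] = XYYxyxxXxYyYyYY$YX
  rot[3] = YYxyxxXxYyYyYY$YXX
  rot[4] = YxyxxXxYyYyYY$YXXY
  rot[5] = xyxxXxYyYyYY$YXXYY
  rot[6] = yxxXxYyYyYY$YXXYYx
  rot[7] = xxXxYyYyYY$YXXYYxy
  rot[8] = xXxYyYyYY$YXXYYxyx
  rot[9] = XxYyYyYY$YXXYYxyxx
  rot[10] = xYyYyYY$YXXYYxyxxX
  rot[11] = YyYyYY$YXXYYxyxxXx
  rot[12] = yYyYY$YXXYYxyxxXxY
  rot[13] = YyYY$YXXYYxyxxXxYy
  rot[14] = yYY$YXXYYxyxxXxYyY
  rot[15] = YY$YXXYYxyxxXxYyYy
  rot[16] = Y$YXXYYxyxxXxYyYyY
  rot[17] = $YXXYYxyxxXxYyYyYY
Sorted (with $ < everything):
  sorted[0] = $YXXYYxyxxXxYyYyYY  (last char: 'Y')
  sorted[1] = XXYYxyxxXxYyYyYY$Y  (last char: 'Y')
  sorted[2] = XYYxyxxXxYyYyYY$YX  (last char: 'X')
  sorted[3] = XxYyYyYY$YXXYYxyxx  (last char: 'x')
  sorted[4] = Y$YXXYYxyxxXxYyYyY  (last char: 'Y')
  sorted[5] = YXXYYxyxxXxYyYyYY$  (last char: '$')
  sorted[6] = YY$YXXYYxyxxXxYyYy  (last char: 'y')
  sorted[7] = YYxyxxXxYyYyYY$YXX  (last char: 'X')
  sorted[8] = YxyxxXxYyYyYY$YXXY  (last char: 'Y')
  sorted[9] = YyYY$YXXYYxyxxXxYy  (last char: 'y')
  sorted[10] = YyYyYY$YXXYYxyxxXx  (last char: 'x')
  sorted[11] = xXxYyYyYY$YXXYYxyx  (last char: 'x')
  sorted[12] = xYyYyYY$YXXYYxyxxX  (last char: 'X')
  sorted[13] = xxXxYyYyYY$YXXYYxy  (last char: 'y')
  sorted[14] = xyxxXxYyYyYY$YXXYY  (last char: 'Y')
  sorted[15] = yYY$YXXYYxyxxXxYyY  (last char: 'Y')
  sorted[16] = yYyYY$YXXYYxyxxXxY  (last char: 'Y')
  sorted[17] = yxxXxYyYyYY$YXXYYx  (last char: 'x')
Last column: YYXxY$yXYyxxXyYYYx
Original string S is at sorted index 5

Answer: YYXxY$yXYyxxXyYYYx
5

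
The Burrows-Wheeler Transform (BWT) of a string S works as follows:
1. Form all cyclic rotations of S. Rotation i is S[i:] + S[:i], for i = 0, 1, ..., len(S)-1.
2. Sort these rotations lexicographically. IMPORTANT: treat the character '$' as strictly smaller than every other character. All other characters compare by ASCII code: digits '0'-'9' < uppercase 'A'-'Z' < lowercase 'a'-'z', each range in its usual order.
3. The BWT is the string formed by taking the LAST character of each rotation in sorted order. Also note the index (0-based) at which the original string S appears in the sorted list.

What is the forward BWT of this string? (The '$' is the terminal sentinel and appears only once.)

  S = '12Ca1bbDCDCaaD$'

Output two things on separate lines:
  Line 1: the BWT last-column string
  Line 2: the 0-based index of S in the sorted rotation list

All 15 rotations (rotation i = S[i:]+S[:i]):
  rot[0] = 12Ca1bbDCDCaaD$
  rot[1] = 2Ca1bbDCDCaaD$1
  rot[2] = Ca1bbDCDCaaD$12
  rot[3] = a1bbDCDCaaD$12C
  rot[4] = 1bbDCDCaaD$12Ca
  rot[5] = bbDCDCaaD$12Ca1
  rot[6] = bDCDCaaD$12Ca1b
  rot[7] = DCDCaaD$12Ca1bb
  rot[8] = CDCaaD$12Ca1bbD
  rot[9] = DCaaD$12Ca1bbDC
  rot[10] = CaaD$12Ca1bbDCD
  rot[11] = aaD$12Ca1bbDCDC
  rot[12] = aD$12Ca1bbDCDCa
  rot[13] = D$12Ca1bbDCDCaa
  rot[14] = $12Ca1bbDCDCaaD
Sorted (with $ < everything):
  sorted[0] = $12Ca1bbDCDCaaD  (last char: 'D')
  sorted[1] = 12Ca1bbDCDCaaD$  (last char: '$')
  sorted[2] = 1bbDCDCaaD$12Ca  (last char: 'a')
  sorted[3] = 2Ca1bbDCDCaaD$1  (last char: '1')
  sorted[4] = CDCaaD$12Ca1bbD  (last char: 'D')
  sorted[5] = Ca1bbDCDCaaD$12  (last char: '2')
  sorted[6] = CaaD$12Ca1bbDCD  (last char: 'D')
  sorted[7] = D$12Ca1bbDCDCaa  (last char: 'a')
  sorted[8] = DCDCaaD$12Ca1bb  (last char: 'b')
  sorted[9] = DCaaD$12Ca1bbDC  (last char: 'C')
  sorted[10] = a1bbDCDCaaD$12C  (last char: 'C')
  sorted[11] = aD$12Ca1bbDCDCa  (last char: 'a')
  sorted[12] = aaD$12Ca1bbDCDC  (last char: 'C')
  sorted[13] = bDCDCaaD$12Ca1b  (last char: 'b')
  sorted[14] = bbDCDCaaD$12Ca1  (last char: '1')
Last column: D$a1D2DabCCaCb1
Original string S is at sorted index 1

Answer: D$a1D2DabCCaCb1
1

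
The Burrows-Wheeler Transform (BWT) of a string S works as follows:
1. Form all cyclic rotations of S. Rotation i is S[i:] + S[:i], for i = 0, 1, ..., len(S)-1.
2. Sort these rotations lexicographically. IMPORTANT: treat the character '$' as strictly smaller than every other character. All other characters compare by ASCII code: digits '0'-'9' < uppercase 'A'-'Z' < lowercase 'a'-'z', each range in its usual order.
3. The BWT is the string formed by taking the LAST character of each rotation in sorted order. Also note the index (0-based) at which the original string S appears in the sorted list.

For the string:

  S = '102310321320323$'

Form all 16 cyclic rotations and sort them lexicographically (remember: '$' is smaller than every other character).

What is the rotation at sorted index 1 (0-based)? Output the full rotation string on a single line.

All 16 rotations (rotation i = S[i:]+S[:i]):
  rot[0] = 102310321320323$
  rot[1] = 02310321320323$1
  rot[2] = 2310321320323$10
  rot[3] = 310321320323$102
  rot[4] = 10321320323$1023
  rot[5] = 0321320323$10231
  rot[6] = 321320323$102310
  rot[7] = 21320323$1023103
  rot[8] = 1320323$10231032
  rot[9] = 320323$102310321
  rot[10] = 20323$1023103213
  rot[11] = 0323$10231032132
  rot[12] = 323$102310321320
  rot[13] = 23$1023103213203
  rot[14] = 3$10231032132032
  rot[15] = $102310321320323
Sorted (with $ < everything):
  sorted[0] = $102310321320323
  sorted[1] = 02310321320323$1
  sorted[2] = 0321320323$10231
  sorted[3] = 0323$10231032132
  sorted[4] = 102310321320323$
  sorted[5] = 10321320323$1023
  sorted[6] = 1320323$10231032
  sorted[7] = 20323$1023103213
  sorted[8] = 21320323$1023103
  sorted[9] = 23$1023103213203
  sorted[10] = 2310321320323$10
  sorted[11] = 3$10231032132032
  sorted[12] = 310321320323$102
  sorted[13] = 320323$102310321
  sorted[14] = 321320323$102310
  sorted[15] = 323$102310321320
sorted[1] = 02310321320323$1

Answer: 02310321320323$1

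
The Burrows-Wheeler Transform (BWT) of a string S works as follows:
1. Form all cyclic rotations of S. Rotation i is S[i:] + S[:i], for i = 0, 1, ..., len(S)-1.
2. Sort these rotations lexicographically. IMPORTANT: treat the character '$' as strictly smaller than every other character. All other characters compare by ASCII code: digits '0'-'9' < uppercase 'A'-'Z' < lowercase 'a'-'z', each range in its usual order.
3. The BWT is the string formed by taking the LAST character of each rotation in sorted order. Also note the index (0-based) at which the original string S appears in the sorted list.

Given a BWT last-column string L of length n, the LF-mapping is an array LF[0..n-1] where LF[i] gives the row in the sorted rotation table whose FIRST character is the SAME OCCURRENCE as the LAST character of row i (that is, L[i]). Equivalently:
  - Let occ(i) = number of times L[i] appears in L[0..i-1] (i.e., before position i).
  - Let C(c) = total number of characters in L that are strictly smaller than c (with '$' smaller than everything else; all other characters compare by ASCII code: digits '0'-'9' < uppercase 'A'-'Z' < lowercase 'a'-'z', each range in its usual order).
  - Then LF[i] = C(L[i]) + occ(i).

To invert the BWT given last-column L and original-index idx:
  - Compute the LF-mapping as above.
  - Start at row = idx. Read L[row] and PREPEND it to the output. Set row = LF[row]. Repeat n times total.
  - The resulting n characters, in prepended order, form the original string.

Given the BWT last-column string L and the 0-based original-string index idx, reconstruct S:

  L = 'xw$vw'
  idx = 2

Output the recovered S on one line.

LF mapping: 4 2 0 1 3
Walk LF starting at row 2, prepending L[row]:
  step 1: row=2, L[2]='$', prepend. Next row=LF[2]=0
  step 2: row=0, L[0]='x', prepend. Next row=LF[0]=4
  step 3: row=4, L[4]='w', prepend. Next row=LF[4]=3
  step 4: row=3, L[3]='v', prepend. Next row=LF[3]=1
  step 5: row=1, L[1]='w', prepend. Next row=LF[1]=2
Reversed output: wvwx$

Answer: wvwx$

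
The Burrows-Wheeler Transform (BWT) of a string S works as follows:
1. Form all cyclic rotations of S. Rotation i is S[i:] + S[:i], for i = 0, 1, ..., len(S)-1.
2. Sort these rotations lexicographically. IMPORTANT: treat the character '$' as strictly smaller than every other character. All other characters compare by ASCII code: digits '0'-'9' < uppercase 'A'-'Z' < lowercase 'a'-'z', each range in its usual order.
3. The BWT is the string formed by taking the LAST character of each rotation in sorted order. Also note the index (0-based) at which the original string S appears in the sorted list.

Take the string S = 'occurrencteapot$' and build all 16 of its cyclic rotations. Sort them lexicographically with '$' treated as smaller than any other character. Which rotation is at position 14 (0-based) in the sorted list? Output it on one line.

Answer: teapot$occurrenc

Derivation:
All 16 rotations (rotation i = S[i:]+S[:i]):
  rot[0] = occurrencteapot$
  rot[1] = ccurrencteapot$o
  rot[2] = currencteapot$oc
  rot[3] = urrencteapot$occ
  rot[4] = rrencteapot$occu
  rot[5] = rencteapot$occur
  rot[6] = encteapot$occurr
  rot[7] = ncteapot$occurre
  rot[8] = cteapot$occurren
  rot[9] = teapot$occurrenc
  rot[10] = eapot$occurrenct
  rot[11] = apot$occurrencte
  rot[12] = pot$occurrenctea
  rot[13] = ot$occurrencteap
  rot[14] = t$occurrencteapo
  rot[15] = $occurrencteapot
Sorted (with $ < everything):
  sorted[0] = $occurrencteapot
  sorted[1] = apot$occurrencte
  sorted[2] = ccurrencteapot$o
  sorted[3] = cteapot$occurren
  sorted[4] = currencteapot$oc
  sorted[5] = eapot$occurrenct
  sorted[6] = encteapot$occurr
  sorted[7] = ncteapot$occurre
  sorted[8] = occurrencteapot$
  sorted[9] = ot$occurrencteap
  sorted[10] = pot$occurrenctea
  sorted[11] = rencteapot$occur
  sorted[12] = rrencteapot$occu
  sorted[13] = t$occurrencteapo
  sorted[14] = teapot$occurrenc
  sorted[15] = urrencteapot$occ
sorted[14] = teapot$occurrenc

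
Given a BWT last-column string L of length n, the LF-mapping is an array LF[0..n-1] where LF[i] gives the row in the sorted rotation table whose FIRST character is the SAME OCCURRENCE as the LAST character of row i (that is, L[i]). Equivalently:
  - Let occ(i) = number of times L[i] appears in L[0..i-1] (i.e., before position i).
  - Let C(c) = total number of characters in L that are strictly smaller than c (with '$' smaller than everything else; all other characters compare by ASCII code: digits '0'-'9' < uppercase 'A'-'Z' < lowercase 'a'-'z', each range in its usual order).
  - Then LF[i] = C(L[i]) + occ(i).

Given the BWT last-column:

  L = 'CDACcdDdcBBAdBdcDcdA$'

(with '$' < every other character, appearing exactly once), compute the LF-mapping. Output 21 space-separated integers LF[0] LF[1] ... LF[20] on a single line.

Answer: 7 9 1 8 12 16 10 17 13 4 5 2 18 6 19 14 11 15 20 3 0

Derivation:
Char counts: '$':1, 'A':3, 'B':3, 'C':2, 'D':3, 'c':4, 'd':5
C (first-col start): C('$')=0, C('A')=1, C('B')=4, C('C')=7, C('D')=9, C('c')=12, C('d')=16
L[0]='C': occ=0, LF[0]=C('C')+0=7+0=7
L[1]='D': occ=0, LF[1]=C('D')+0=9+0=9
L[2]='A': occ=0, LF[2]=C('A')+0=1+0=1
L[3]='C': occ=1, LF[3]=C('C')+1=7+1=8
L[4]='c': occ=0, LF[4]=C('c')+0=12+0=12
L[5]='d': occ=0, LF[5]=C('d')+0=16+0=16
L[6]='D': occ=1, LF[6]=C('D')+1=9+1=10
L[7]='d': occ=1, LF[7]=C('d')+1=16+1=17
L[8]='c': occ=1, LF[8]=C('c')+1=12+1=13
L[9]='B': occ=0, LF[9]=C('B')+0=4+0=4
L[10]='B': occ=1, LF[10]=C('B')+1=4+1=5
L[11]='A': occ=1, LF[11]=C('A')+1=1+1=2
L[12]='d': occ=2, LF[12]=C('d')+2=16+2=18
L[13]='B': occ=2, LF[13]=C('B')+2=4+2=6
L[14]='d': occ=3, LF[14]=C('d')+3=16+3=19
L[15]='c': occ=2, LF[15]=C('c')+2=12+2=14
L[16]='D': occ=2, LF[16]=C('D')+2=9+2=11
L[17]='c': occ=3, LF[17]=C('c')+3=12+3=15
L[18]='d': occ=4, LF[18]=C('d')+4=16+4=20
L[19]='A': occ=2, LF[19]=C('A')+2=1+2=3
L[20]='$': occ=0, LF[20]=C('$')+0=0+0=0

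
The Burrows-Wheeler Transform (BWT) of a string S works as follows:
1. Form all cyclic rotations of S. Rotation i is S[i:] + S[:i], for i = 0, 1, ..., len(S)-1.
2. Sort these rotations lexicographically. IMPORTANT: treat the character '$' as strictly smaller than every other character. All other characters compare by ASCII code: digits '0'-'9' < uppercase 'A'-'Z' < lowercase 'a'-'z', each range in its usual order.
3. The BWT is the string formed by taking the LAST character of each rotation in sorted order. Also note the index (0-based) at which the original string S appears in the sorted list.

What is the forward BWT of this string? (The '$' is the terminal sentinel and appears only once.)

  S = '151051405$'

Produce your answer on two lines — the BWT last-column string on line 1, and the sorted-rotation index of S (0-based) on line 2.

All 10 rotations (rotation i = S[i:]+S[:i]):
  rot[0] = 151051405$
  rot[1] = 51051405$1
  rot[2] = 1051405$15
  rot[3] = 051405$151
  rot[4] = 51405$1510
  rot[5] = 1405$15105
  rot[6] = 405$151051
  rot[7] = 05$1510514
  rot[8] = 5$15105140
  rot[9] = $151051405
Sorted (with $ < everything):
  sorted[0] = $151051405  (last char: '5')
  sorted[1] = 05$1510514  (last char: '4')
  sorted[2] = 051405$151  (last char: '1')
  sorted[3] = 1051405$15  (last char: '5')
  sorted[4] = 1405$15105  (last char: '5')
  sorted[5] = 151051405$  (last char: '$')
  sorted[6] = 405$151051  (last char: '1')
  sorted[7] = 5$15105140  (last char: '0')
  sorted[8] = 51051405$1  (last char: '1')
  sorted[9] = 51405$1510  (last char: '0')
Last column: 54155$1010
Original string S is at sorted index 5

Answer: 54155$1010
5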